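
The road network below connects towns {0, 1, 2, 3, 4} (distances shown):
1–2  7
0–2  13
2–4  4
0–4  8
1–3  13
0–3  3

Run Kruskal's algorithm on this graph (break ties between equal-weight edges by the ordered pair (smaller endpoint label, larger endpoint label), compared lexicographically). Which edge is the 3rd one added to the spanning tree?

Kruskal's algorithm — process edges by increasing weight (ties by edge label):
0–3 (3): add — endpoints in different components.
2–4 (4): add — endpoints in different components.
1–2 (7): add — endpoints in different components.
0–4 (8): add — endpoints in different components.
The 3rd edge added is 1–2.

1-2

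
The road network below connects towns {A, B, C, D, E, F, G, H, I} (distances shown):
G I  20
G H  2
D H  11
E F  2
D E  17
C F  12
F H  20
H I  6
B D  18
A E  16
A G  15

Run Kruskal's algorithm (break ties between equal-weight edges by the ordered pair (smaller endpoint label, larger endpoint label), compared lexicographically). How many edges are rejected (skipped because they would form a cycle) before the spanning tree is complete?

Sort edges by weight, then run Kruskal:
E F (2): add — endpoints in different components.
G H (2): add — endpoints in different components.
H I (6): add — endpoints in different components.
D H (11): add — endpoints in different components.
C F (12): add — endpoints in different components.
A G (15): add — endpoints in different components.
A E (16): add — endpoints in different components.
D E (17): skip — D and E already connected.
B D (18): add — endpoints in different components.
Edges rejected before the tree was complete: 1.

1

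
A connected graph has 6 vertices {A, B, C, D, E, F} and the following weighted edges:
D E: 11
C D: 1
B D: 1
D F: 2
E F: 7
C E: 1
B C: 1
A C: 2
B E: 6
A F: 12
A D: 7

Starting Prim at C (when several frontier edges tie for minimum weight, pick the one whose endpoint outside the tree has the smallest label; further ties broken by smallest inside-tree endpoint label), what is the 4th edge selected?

Prim's algorithm from C:
Step 1: frontier [B C 1, C D 1, C E 1, A C 2] → take B C (1); add B.
Step 2: frontier [B D 1, B E 6, C D 1, C E 1, A C 2] → take B D (1); add D.
Step 3: frontier [B E 6, C E 1, A C 2, D F 2, A D 7, D E 11] → take C E (1); add E.
Step 4: frontier [A C 2, D F 2, A D 7, E F 7] → take A C (2); add A.
Step 5: frontier [A F 12, D F 2, E F 7] → take D F (2); add F.
The 4th edge added is A C.

A-C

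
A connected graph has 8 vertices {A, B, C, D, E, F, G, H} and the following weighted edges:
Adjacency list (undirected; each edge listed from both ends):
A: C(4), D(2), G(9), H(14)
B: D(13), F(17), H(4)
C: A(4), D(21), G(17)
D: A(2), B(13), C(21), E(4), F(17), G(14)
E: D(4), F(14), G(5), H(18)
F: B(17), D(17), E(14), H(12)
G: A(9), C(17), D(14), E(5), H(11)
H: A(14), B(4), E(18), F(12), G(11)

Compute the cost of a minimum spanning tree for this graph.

Kruskal's algorithm — process edges by increasing weight (ties by edge label):
A-D (2): add — endpoints in different components.
A-C (4): add — endpoints in different components.
B-H (4): add — endpoints in different components.
D-E (4): add — endpoints in different components.
E-G (5): add — endpoints in different components.
A-G (9): skip — A and G already connected.
G-H (11): add — endpoints in different components.
F-H (12): add — endpoints in different components.
MST edges: A-D, A-C, B-H, D-E, E-G, G-H, F-H; total weight 2+4+4+4+5+11+12 = 42.

42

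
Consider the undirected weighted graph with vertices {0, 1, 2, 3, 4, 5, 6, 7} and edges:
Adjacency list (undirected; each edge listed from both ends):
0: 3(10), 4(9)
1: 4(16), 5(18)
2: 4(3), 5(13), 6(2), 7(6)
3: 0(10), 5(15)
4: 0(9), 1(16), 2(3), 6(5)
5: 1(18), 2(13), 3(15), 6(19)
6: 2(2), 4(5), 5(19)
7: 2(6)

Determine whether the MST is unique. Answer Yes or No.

Sort edges by weight, then run Kruskal:
2—6 (2): add — endpoints in different components.
2—4 (3): add — endpoints in different components.
4—6 (5): skip — 4 and 6 already connected.
2—7 (6): add — endpoints in different components.
0—4 (9): add — endpoints in different components.
0—3 (10): add — endpoints in different components.
2—5 (13): add — endpoints in different components.
3—5 (15): skip — 3 and 5 already connected.
1—4 (16): add — endpoints in different components.
Every non-tree edge has weight strictly greater than the heaviest edge on the tree path between its endpoints, so the MST is unique.

Yes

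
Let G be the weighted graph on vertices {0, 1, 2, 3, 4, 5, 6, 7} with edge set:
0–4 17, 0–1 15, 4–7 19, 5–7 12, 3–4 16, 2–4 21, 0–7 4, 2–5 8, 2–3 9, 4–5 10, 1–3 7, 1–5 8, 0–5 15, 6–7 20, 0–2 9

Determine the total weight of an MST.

Prim's algorithm from 0:
Step 1: cheapest edge leaving the tree is 0–7 (4); add 7.
Step 2: cheapest edge leaving the tree is 0–2 (9); add 2.
Step 3: cheapest edge leaving the tree is 2–5 (8); add 5.
Step 4: cheapest edge leaving the tree is 1–5 (8); add 1.
Step 5: cheapest edge leaving the tree is 1–3 (7); add 3.
Step 6: cheapest edge leaving the tree is 4–5 (10); add 4.
Step 7: cheapest edge leaving the tree is 6–7 (20); add 6.
MST edges: 0–7, 0–2, 2–5, 1–5, 1–3, 4–5, 6–7; total weight 4+9+8+8+7+10+20 = 66.

66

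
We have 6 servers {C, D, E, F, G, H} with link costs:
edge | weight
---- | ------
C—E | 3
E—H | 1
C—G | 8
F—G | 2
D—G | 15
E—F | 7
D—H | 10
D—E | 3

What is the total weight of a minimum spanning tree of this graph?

16

Prim's algorithm from H:
Step 1: frontier [E—H 1, D—H 10] → take E—H (1); add E.
Step 2: frontier [C—E 3, D—E 3, E—F 7, D—H 10] → take C—E (3); add C.
Step 3: frontier [C—G 8, D—E 3, E—F 7, D—H 10] → take D—E (3); add D.
Step 4: frontier [C—G 8, D—G 15, E—F 7] → take E—F (7); add F.
Step 5: frontier [C—G 8, D—G 15, F—G 2] → take F—G (2); add G.
MST edges: E—H, C—E, D—E, E—F, F—G; total weight 1+3+3+7+2 = 16.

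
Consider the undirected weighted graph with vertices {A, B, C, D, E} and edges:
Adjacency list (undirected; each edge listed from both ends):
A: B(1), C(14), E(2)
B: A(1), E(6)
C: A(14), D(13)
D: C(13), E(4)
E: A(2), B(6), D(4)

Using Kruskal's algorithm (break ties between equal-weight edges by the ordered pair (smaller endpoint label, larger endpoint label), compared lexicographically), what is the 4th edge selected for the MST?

C-D

Kruskal: consider edges lightest-first.
A-B (1): add — endpoints in different components.
A-E (2): add — endpoints in different components.
D-E (4): add — endpoints in different components.
B-E (6): skip — B and E already connected.
C-D (13): add — endpoints in different components.
The 4th edge added is C-D.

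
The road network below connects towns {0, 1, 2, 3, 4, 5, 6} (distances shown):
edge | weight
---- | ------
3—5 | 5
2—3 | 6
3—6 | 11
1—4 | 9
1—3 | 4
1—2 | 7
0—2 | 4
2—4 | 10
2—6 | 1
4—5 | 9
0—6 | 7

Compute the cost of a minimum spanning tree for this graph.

29

Grow the tree from 1 using Prim:
Step 1: cheapest edge leaving the tree is 1—3 (4); add 3.
Step 2: cheapest edge leaving the tree is 3—5 (5); add 5.
Step 3: cheapest edge leaving the tree is 2—3 (6); add 2.
Step 4: cheapest edge leaving the tree is 2—6 (1); add 6.
Step 5: cheapest edge leaving the tree is 0—2 (4); add 0.
Step 6: cheapest edge leaving the tree is 1—4 (9); add 4.
MST edges: 1—3, 3—5, 2—3, 2—6, 0—2, 1—4; total weight 4+5+6+1+4+9 = 29.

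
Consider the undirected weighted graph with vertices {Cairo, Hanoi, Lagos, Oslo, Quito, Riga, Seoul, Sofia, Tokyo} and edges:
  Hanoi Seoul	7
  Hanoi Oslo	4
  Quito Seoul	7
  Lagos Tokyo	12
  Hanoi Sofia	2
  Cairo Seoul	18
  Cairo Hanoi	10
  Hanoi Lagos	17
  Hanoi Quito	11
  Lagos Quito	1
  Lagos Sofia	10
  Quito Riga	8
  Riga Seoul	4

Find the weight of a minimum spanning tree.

Prim, starting at Sofia.
Step 1: frontier [Hanoi Sofia 2, Lagos Sofia 10] → take Hanoi Sofia (2); add Hanoi.
Step 2: frontier [Hanoi Oslo 4, Hanoi Seoul 7, Cairo Hanoi 10, Hanoi Quito 11, Hanoi Lagos 17, Lagos Sofia 10] → take Hanoi Oslo (4); add Oslo.
Step 3: frontier [Hanoi Seoul 7, Cairo Hanoi 10, Hanoi Quito 11, Hanoi Lagos 17, Lagos Sofia 10] → take Hanoi Seoul (7); add Seoul.
Step 4: frontier [Cairo Hanoi 10, Hanoi Quito 11, Hanoi Lagos 17, Riga Seoul 4, Quito Seoul 7, Cairo Seoul 18, Lagos Sofia 10] → take Riga Seoul (4); add Riga.
Step 5: frontier [Cairo Hanoi 10, Hanoi Quito 11, Hanoi Lagos 17, Quito Riga 8, Quito Seoul 7, Cairo Seoul 18, Lagos Sofia 10] → take Quito Seoul (7); add Quito.
Step 6: frontier [Cairo Hanoi 10, Hanoi Lagos 17, Lagos Quito 1, Cairo Seoul 18, Lagos Sofia 10] → take Lagos Quito (1); add Lagos.
Step 7: frontier [Cairo Hanoi 10, Lagos Tokyo 12, Cairo Seoul 18] → take Cairo Hanoi (10); add Cairo.
Step 8: frontier [Lagos Tokyo 12] → take Lagos Tokyo (12); add Tokyo.
MST edges: Hanoi Sofia, Hanoi Oslo, Hanoi Seoul, Riga Seoul, Quito Seoul, Lagos Quito, Cairo Hanoi, Lagos Tokyo; total weight 2+4+7+4+7+1+10+12 = 47.

47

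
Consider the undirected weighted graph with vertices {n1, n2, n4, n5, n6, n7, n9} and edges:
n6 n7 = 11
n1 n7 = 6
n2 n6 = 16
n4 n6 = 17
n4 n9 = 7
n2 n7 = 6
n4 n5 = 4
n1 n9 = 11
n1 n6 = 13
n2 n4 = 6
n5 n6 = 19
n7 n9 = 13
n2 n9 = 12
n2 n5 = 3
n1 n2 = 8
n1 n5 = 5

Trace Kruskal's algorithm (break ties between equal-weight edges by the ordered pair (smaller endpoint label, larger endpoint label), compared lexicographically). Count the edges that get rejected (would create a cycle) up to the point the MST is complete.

Kruskal: consider edges lightest-first.
n2 n5 (3): add — endpoints in different components.
n4 n5 (4): add — endpoints in different components.
n1 n5 (5): add — endpoints in different components.
n1 n7 (6): add — endpoints in different components.
n2 n4 (6): skip — n4 and n2 already connected.
n2 n7 (6): skip — n2 and n7 already connected.
n4 n9 (7): add — endpoints in different components.
n1 n2 (8): skip — n2 and n1 already connected.
n1 n9 (11): skip — n9 and n1 already connected.
n6 n7 (11): add — endpoints in different components.
Edges rejected before the tree was complete: 4.

4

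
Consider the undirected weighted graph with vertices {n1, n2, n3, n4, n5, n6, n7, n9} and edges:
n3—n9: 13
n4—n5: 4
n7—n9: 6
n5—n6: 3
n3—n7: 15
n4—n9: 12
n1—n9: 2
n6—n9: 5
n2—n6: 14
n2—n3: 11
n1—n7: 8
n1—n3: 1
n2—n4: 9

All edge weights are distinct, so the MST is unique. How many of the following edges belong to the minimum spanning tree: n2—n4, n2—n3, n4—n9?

1

Kruskal: consider edges lightest-first.
n1—n3 (1): add — endpoints in different components.
n1—n9 (2): add — endpoints in different components.
n5—n6 (3): add — endpoints in different components.
n4—n5 (4): add — endpoints in different components.
n6—n9 (5): add — endpoints in different components.
n7—n9 (6): add — endpoints in different components.
n1—n7 (8): skip — n1 and n7 already connected.
n2—n4 (9): add — endpoints in different components.
MST edge set: {n1—n3, n1—n9, n5—n6, n4—n5, n6—n9, n7—n9, n2—n4}.
Of the listed edges, {n2—n4} are in the MST → 1.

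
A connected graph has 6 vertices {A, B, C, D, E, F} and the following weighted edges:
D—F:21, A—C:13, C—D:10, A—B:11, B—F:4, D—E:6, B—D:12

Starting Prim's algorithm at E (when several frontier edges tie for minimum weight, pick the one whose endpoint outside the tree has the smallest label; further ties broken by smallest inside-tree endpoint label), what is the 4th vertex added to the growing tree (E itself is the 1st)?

B

Prim's algorithm from E:
Step 1: cheapest edge leaving the tree is D—E (6); add D.
Step 2: cheapest edge leaving the tree is C—D (10); add C.
Step 3: cheapest edge leaving the tree is B—D (12); add B.
Step 4: cheapest edge leaving the tree is B—F (4); add F.
Step 5: cheapest edge leaving the tree is A—B (11); add A.
Vertex order: E, D, C, B, F, A. The 4th vertex is B.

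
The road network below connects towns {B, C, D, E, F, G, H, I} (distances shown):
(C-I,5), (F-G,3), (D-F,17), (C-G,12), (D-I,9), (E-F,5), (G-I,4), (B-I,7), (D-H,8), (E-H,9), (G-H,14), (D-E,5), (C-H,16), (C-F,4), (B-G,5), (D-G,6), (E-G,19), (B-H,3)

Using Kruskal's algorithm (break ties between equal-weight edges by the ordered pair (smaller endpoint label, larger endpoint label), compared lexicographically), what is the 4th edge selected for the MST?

Sort edges by weight, then run Kruskal:
B-H (3): add — endpoints in different components.
F-G (3): add — endpoints in different components.
C-F (4): add — endpoints in different components.
G-I (4): add — endpoints in different components.
B-G (5): add — endpoints in different components.
C-I (5): skip — C and I already connected.
D-E (5): add — endpoints in different components.
E-F (5): add — endpoints in different components.
The 4th edge added is G-I.

G-I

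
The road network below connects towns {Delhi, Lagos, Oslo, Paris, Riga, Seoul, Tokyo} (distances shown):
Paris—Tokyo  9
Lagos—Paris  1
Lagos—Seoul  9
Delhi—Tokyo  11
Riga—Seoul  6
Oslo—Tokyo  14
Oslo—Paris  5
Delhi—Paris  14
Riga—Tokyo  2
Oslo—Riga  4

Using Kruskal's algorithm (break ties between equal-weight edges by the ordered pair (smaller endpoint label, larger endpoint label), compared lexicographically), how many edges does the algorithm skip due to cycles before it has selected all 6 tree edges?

2

Kruskal's algorithm — process edges by increasing weight (ties by edge label):
Lagos—Paris (1): add. Components now {Oslo} {Seoul} {Delhi} {Lagos,Paris} {Riga} {Tokyo}
Riga—Tokyo (2): add. Components now {Oslo} {Seoul} {Delhi} {Lagos,Paris} {Riga,Tokyo}
Oslo—Riga (4): add. Components now {Oslo,Riga,Tokyo} {Seoul} {Delhi} {Lagos,Paris}
Oslo—Paris (5): add. Components now {Lagos,Oslo,Paris,Riga,Tokyo} {Seoul} {Delhi}
Riga—Seoul (6): add. Components now {Lagos,Oslo,Paris,Riga,Seoul,Tokyo} {Delhi}
Lagos—Seoul (9): skip — Seoul and Lagos already connected.
Paris—Tokyo (9): skip — Paris and Tokyo already connected.
Delhi—Tokyo (11): add. Components now {Delhi,Lagos,Oslo,Paris,Riga,Seoul,Tokyo}
Edges rejected before the tree was complete: 2.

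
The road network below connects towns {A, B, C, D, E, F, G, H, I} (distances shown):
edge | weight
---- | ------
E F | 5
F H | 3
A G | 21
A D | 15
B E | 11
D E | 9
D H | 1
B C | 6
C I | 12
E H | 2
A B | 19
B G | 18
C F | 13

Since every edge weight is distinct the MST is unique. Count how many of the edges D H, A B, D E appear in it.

Kruskal's algorithm — process edges by increasing weight (ties by edge label):
D H (1): add — endpoints in different components.
E H (2): add — endpoints in different components.
F H (3): add — endpoints in different components.
E F (5): skip — E and F already connected.
B C (6): add — endpoints in different components.
D E (9): skip — D and E already connected.
B E (11): add — endpoints in different components.
C I (12): add — endpoints in different components.
C F (13): skip — C and F already connected.
A D (15): add — endpoints in different components.
B G (18): add — endpoints in different components.
MST edge set: {D H, E H, F H, B C, B E, C I, A D, B G}.
Of the listed edges, {D H} are in the MST → 1.

1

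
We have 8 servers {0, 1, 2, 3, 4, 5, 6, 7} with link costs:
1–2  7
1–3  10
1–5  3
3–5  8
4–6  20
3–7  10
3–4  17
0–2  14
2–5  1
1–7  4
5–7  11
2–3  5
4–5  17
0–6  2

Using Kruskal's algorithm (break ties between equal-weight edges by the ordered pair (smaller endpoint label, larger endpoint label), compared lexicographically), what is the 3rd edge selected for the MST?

Kruskal: consider edges lightest-first.
2–5 (1): add — endpoints in different components.
0–6 (2): add — endpoints in different components.
1–5 (3): add — endpoints in different components.
1–7 (4): add — endpoints in different components.
2–3 (5): add — endpoints in different components.
1–2 (7): skip — 1 and 2 already connected.
3–5 (8): skip — 3 and 5 already connected.
1–3 (10): skip — 1 and 3 already connected.
3–7 (10): skip — 3 and 7 already connected.
5–7 (11): skip — 5 and 7 already connected.
0–2 (14): add — endpoints in different components.
3–4 (17): add — endpoints in different components.
The 3rd edge added is 1–5.

1-5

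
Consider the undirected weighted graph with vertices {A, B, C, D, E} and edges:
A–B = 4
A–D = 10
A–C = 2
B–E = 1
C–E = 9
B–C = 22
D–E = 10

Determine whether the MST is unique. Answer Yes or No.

No

Kruskal's algorithm — process edges by increasing weight (ties by edge label):
B–E (1): add — endpoints in different components.
A–C (2): add — endpoints in different components.
A–B (4): add — endpoints in different components.
C–E (9): skip — C and E already connected.
A–D (10): add — endpoints in different components.
Non-tree edge D–E has weight 10, equal to the heaviest edge on its tree cycle — swapping gives another MST of the same weight. Not unique.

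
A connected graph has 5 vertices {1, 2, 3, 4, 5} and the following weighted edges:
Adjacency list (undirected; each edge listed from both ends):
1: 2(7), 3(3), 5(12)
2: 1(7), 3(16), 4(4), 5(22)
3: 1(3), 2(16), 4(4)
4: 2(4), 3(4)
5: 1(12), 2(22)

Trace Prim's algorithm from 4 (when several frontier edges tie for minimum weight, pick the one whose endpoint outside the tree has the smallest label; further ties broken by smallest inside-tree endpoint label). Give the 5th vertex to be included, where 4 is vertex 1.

Prim's algorithm from 4:
Step 1: cheapest edge leaving the tree is 2 4 (4); add 2.
Step 2: cheapest edge leaving the tree is 3 4 (4); add 3.
Step 3: cheapest edge leaving the tree is 1 3 (3); add 1.
Step 4: cheapest edge leaving the tree is 1 5 (12); add 5.
Vertex order: 4, 2, 3, 1, 5. The 5th vertex is 5.

5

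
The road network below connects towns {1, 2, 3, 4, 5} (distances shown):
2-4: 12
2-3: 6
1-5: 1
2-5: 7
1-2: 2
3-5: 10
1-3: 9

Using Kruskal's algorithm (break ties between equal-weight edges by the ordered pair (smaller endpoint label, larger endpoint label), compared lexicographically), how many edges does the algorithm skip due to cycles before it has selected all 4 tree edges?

Kruskal: consider edges lightest-first.
1-5 (1): add — endpoints in different components.
1-2 (2): add — endpoints in different components.
2-3 (6): add — endpoints in different components.
2-5 (7): skip — 2 and 5 already connected.
1-3 (9): skip — 1 and 3 already connected.
3-5 (10): skip — 3 and 5 already connected.
2-4 (12): add — endpoints in different components.
Edges rejected before the tree was complete: 3.

3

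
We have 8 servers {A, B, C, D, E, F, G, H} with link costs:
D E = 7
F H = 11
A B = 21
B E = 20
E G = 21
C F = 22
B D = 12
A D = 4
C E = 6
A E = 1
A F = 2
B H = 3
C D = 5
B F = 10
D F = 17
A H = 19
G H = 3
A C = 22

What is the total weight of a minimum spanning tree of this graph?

Prim, starting at H.
Step 1: cheapest edge leaving the tree is B H (3); add B.
Step 2: cheapest edge leaving the tree is G H (3); add G.
Step 3: cheapest edge leaving the tree is B F (10); add F.
Step 4: cheapest edge leaving the tree is A F (2); add A.
Step 5: cheapest edge leaving the tree is A E (1); add E.
Step 6: cheapest edge leaving the tree is A D (4); add D.
Step 7: cheapest edge leaving the tree is C D (5); add C.
MST edges: B H, G H, B F, A F, A E, A D, C D; total weight 3+3+10+2+1+4+5 = 28.

28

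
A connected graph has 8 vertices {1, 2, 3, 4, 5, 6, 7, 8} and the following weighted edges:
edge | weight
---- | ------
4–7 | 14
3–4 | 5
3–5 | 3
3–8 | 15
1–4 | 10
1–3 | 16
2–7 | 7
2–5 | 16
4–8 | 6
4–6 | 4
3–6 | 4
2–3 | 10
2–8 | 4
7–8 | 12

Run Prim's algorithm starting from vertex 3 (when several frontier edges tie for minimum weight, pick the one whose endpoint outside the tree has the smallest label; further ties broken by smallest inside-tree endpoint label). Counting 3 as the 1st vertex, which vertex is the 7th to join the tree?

7

Prim's algorithm from 3:
Step 1: cheapest edge leaving the tree is 3–5 (3); add 5.
Step 2: cheapest edge leaving the tree is 3–6 (4); add 6.
Step 3: cheapest edge leaving the tree is 4–6 (4); add 4.
Step 4: cheapest edge leaving the tree is 4–8 (6); add 8.
Step 5: cheapest edge leaving the tree is 2–8 (4); add 2.
Step 6: cheapest edge leaving the tree is 2–7 (7); add 7.
Step 7: cheapest edge leaving the tree is 1–4 (10); add 1.
Vertex order: 3, 5, 6, 4, 8, 2, 7, 1. The 7th vertex is 7.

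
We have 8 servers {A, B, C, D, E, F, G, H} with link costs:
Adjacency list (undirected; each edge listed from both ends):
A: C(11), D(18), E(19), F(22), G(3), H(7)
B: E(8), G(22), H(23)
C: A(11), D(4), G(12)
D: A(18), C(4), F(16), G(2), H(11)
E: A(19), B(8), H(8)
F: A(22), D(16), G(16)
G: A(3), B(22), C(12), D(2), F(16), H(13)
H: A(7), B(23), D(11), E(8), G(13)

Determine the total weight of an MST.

Prim, starting at D.
Step 1: cheapest edge leaving the tree is D-G (2); add G.
Step 2: cheapest edge leaving the tree is A-G (3); add A.
Step 3: cheapest edge leaving the tree is C-D (4); add C.
Step 4: cheapest edge leaving the tree is A-H (7); add H.
Step 5: cheapest edge leaving the tree is E-H (8); add E.
Step 6: cheapest edge leaving the tree is B-E (8); add B.
Step 7: cheapest edge leaving the tree is D-F (16); add F.
MST edges: D-G, A-G, C-D, A-H, E-H, B-E, D-F; total weight 2+3+4+7+8+8+16 = 48.

48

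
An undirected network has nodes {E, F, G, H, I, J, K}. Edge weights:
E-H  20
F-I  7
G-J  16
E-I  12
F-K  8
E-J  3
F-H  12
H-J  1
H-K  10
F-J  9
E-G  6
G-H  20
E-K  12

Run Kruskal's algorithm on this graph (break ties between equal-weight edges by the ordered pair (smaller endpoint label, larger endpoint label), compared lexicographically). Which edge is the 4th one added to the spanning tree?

F-I

Kruskal's algorithm — process edges by increasing weight (ties by edge label):
H-J (1): add — endpoints in different components.
E-J (3): add — endpoints in different components.
E-G (6): add — endpoints in different components.
F-I (7): add — endpoints in different components.
F-K (8): add — endpoints in different components.
F-J (9): add — endpoints in different components.
The 4th edge added is F-I.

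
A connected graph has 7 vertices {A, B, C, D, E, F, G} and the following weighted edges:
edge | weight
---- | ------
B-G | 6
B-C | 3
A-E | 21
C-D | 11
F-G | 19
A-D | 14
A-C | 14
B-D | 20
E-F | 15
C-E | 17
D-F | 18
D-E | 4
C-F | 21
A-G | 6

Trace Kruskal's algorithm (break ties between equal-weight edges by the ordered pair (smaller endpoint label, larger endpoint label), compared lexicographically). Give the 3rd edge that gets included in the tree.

A-G

Kruskal's algorithm — process edges by increasing weight (ties by edge label):
B-C (3): add — endpoints in different components.
D-E (4): add — endpoints in different components.
A-G (6): add — endpoints in different components.
B-G (6): add — endpoints in different components.
C-D (11): add — endpoints in different components.
A-C (14): skip — A and C already connected.
A-D (14): skip — A and D already connected.
E-F (15): add — endpoints in different components.
The 3rd edge added is A-G.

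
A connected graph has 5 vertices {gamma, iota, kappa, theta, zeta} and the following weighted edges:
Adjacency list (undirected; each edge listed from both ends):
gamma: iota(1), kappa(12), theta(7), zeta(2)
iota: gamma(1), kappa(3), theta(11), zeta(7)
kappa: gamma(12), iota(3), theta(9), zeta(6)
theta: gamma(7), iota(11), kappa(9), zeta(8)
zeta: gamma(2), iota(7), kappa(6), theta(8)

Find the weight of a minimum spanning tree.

Kruskal: consider edges lightest-first.
gamma—iota (1): add. Components now {zeta} {gamma,iota} {theta} {kappa}
gamma—zeta (2): add. Components now {gamma,iota,zeta} {theta} {kappa}
iota—kappa (3): add. Components now {gamma,iota,kappa,zeta} {theta}
kappa—zeta (6): skip — zeta and kappa already connected.
gamma—theta (7): add. Components now {gamma,iota,kappa,theta,zeta}
MST edges: gamma—iota, gamma—zeta, iota—kappa, gamma—theta; total weight 1+2+3+7 = 13.

13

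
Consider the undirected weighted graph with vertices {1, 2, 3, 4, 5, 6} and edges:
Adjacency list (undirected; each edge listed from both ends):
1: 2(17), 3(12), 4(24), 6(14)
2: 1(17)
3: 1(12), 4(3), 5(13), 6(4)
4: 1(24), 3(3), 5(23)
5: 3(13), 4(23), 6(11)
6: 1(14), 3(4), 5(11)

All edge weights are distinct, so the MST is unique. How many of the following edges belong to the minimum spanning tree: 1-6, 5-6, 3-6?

Sort edges by weight, then run Kruskal:
3-4 (3): add — endpoints in different components.
3-6 (4): add — endpoints in different components.
5-6 (11): add — endpoints in different components.
1-3 (12): add — endpoints in different components.
3-5 (13): skip — 3 and 5 already connected.
1-6 (14): skip — 1 and 6 already connected.
1-2 (17): add — endpoints in different components.
MST edge set: {3-4, 3-6, 5-6, 1-3, 1-2}.
Of the listed edges, {5-6, 3-6} are in the MST → 2.

2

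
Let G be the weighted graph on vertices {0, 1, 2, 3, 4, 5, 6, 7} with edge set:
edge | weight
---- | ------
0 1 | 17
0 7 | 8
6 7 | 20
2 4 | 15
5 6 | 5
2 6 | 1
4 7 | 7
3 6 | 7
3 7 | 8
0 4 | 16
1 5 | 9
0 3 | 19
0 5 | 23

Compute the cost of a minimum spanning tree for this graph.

45

Prim, starting at 4.
Step 1: frontier [4 7 7, 2 4 15, 0 4 16] → take 4 7 (7); add 7.
Step 2: frontier [2 4 15, 0 4 16, 0 7 8, 3 7 8, 6 7 20] → take 0 7 (8); add 0.
Step 3: frontier [0 1 17, 0 3 19, 0 5 23, 2 4 15, 3 7 8, 6 7 20] → take 3 7 (8); add 3.
Step 4: frontier [0 1 17, 0 5 23, 3 6 7, 2 4 15, 6 7 20] → take 3 6 (7); add 6.
Step 5: frontier [0 1 17, 0 5 23, 2 4 15, 2 6 1, 5 6 5] → take 2 6 (1); add 2.
Step 6: frontier [0 1 17, 0 5 23, 5 6 5] → take 5 6 (5); add 5.
Step 7: frontier [0 1 17, 1 5 9] → take 1 5 (9); add 1.
MST edges: 4 7, 0 7, 3 7, 3 6, 2 6, 5 6, 1 5; total weight 7+8+8+7+1+5+9 = 45.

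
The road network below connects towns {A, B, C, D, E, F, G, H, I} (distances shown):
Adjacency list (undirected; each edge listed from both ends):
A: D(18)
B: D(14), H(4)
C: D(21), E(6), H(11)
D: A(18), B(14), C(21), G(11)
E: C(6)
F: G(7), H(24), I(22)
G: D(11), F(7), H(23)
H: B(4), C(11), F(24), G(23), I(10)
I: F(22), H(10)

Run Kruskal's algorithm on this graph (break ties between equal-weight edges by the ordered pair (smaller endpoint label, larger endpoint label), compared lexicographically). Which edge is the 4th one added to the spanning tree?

H-I

Kruskal's algorithm — process edges by increasing weight (ties by edge label):
B—H (4): add — endpoints in different components.
C—E (6): add — endpoints in different components.
F—G (7): add — endpoints in different components.
H—I (10): add — endpoints in different components.
C—H (11): add — endpoints in different components.
D—G (11): add — endpoints in different components.
B—D (14): add — endpoints in different components.
A—D (18): add — endpoints in different components.
The 4th edge added is H—I.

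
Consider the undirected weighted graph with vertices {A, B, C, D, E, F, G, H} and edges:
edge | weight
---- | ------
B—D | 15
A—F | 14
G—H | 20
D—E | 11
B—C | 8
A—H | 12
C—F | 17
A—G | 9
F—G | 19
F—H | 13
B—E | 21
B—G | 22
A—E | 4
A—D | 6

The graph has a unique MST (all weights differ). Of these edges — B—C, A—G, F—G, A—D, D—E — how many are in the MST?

Sort edges by weight, then run Kruskal:
A—E (4): add — endpoints in different components.
A—D (6): add — endpoints in different components.
B—C (8): add — endpoints in different components.
A—G (9): add — endpoints in different components.
D—E (11): skip — D and E already connected.
A—H (12): add — endpoints in different components.
F—H (13): add — endpoints in different components.
A—F (14): skip — A and F already connected.
B—D (15): add — endpoints in different components.
MST edge set: {A—E, A—D, B—C, A—G, A—H, F—H, B—D}.
Of the listed edges, {B—C, A—G, A—D} are in the MST → 3.

3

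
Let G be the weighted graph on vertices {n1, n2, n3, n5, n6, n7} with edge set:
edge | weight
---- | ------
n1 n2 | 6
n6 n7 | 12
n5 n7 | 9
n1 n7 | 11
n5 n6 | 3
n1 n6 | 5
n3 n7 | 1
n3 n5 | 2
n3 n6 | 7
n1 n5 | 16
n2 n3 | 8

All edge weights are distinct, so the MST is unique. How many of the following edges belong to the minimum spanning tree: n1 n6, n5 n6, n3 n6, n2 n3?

Kruskal: consider edges lightest-first.
n3 n7 (1): add — endpoints in different components.
n3 n5 (2): add — endpoints in different components.
n5 n6 (3): add — endpoints in different components.
n1 n6 (5): add — endpoints in different components.
n1 n2 (6): add — endpoints in different components.
MST edge set: {n3 n7, n3 n5, n5 n6, n1 n6, n1 n2}.
Of the listed edges, {n1 n6, n5 n6} are in the MST → 2.

2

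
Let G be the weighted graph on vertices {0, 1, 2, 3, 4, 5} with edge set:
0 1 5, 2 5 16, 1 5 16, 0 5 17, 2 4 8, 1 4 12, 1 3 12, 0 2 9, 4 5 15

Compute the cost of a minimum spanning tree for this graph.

Sort edges by weight, then run Kruskal:
0 1 (5): add. Components now {0,1} {2} {3} {4} {5}
2 4 (8): add. Components now {0,1} {2,4} {3} {5}
0 2 (9): add. Components now {0,1,2,4} {3} {5}
1 3 (12): add. Components now {0,1,2,3,4} {5}
1 4 (12): skip — 1 and 4 already connected.
4 5 (15): add. Components now {0,1,2,3,4,5}
MST edges: 0 1, 2 4, 0 2, 1 3, 4 5; total weight 5+8+9+12+15 = 49.

49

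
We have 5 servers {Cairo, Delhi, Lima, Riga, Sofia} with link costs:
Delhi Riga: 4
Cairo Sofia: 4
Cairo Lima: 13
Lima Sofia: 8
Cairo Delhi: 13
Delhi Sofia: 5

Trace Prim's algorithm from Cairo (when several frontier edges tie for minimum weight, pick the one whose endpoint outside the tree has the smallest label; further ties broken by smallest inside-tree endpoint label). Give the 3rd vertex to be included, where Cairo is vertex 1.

Prim, starting at Cairo.
Step 1: frontier [Cairo Sofia 4, Cairo Delhi 13, Cairo Lima 13] → take Cairo Sofia (4); add Sofia.
Step 2: frontier [Cairo Delhi 13, Cairo Lima 13, Delhi Sofia 5, Lima Sofia 8] → take Delhi Sofia (5); add Delhi.
Step 3: frontier [Cairo Lima 13, Delhi Riga 4, Lima Sofia 8] → take Delhi Riga (4); add Riga.
Step 4: frontier [Cairo Lima 13, Lima Sofia 8] → take Lima Sofia (8); add Lima.
Vertex order: Cairo, Sofia, Delhi, Riga, Lima. The 3rd vertex is Delhi.

Delhi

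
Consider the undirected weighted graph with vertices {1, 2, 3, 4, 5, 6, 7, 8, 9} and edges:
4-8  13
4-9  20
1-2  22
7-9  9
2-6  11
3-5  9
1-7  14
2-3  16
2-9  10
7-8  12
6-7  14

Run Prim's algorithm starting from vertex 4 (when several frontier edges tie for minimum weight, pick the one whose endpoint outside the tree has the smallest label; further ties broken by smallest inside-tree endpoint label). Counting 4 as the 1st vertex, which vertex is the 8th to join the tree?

3

Prim's algorithm from 4:
Step 1: frontier [4-8 13, 4-9 20] → take 4-8 (13); add 8.
Step 2: frontier [4-9 20, 7-8 12] → take 7-8 (12); add 7.
Step 3: frontier [4-9 20, 7-9 9, 1-7 14, 6-7 14] → take 7-9 (9); add 9.
Step 4: frontier [1-7 14, 6-7 14, 2-9 10] → take 2-9 (10); add 2.
Step 5: frontier [2-6 11, 2-3 16, 1-2 22, 1-7 14, 6-7 14] → take 2-6 (11); add 6.
Step 6: frontier [2-3 16, 1-2 22, 1-7 14] → take 1-7 (14); add 1.
Step 7: frontier [2-3 16] → take 2-3 (16); add 3.
Step 8: frontier [3-5 9] → take 3-5 (9); add 5.
Vertex order: 4, 8, 7, 9, 2, 6, 1, 3, 5. The 8th vertex is 3.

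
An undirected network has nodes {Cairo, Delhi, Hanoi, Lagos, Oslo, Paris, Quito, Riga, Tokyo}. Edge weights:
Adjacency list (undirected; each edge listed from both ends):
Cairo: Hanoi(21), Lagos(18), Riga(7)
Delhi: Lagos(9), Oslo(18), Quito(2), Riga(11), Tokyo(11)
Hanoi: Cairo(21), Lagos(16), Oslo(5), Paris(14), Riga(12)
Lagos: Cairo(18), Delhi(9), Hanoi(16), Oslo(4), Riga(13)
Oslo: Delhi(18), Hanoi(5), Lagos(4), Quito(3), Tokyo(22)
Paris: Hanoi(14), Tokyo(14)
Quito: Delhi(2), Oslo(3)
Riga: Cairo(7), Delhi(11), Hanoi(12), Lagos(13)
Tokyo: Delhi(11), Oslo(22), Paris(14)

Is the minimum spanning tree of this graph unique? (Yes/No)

No

Kruskal's algorithm — process edges by increasing weight (ties by edge label):
Delhi–Quito (2): add — endpoints in different components.
Oslo–Quito (3): add — endpoints in different components.
Lagos–Oslo (4): add — endpoints in different components.
Hanoi–Oslo (5): add — endpoints in different components.
Cairo–Riga (7): add — endpoints in different components.
Delhi–Lagos (9): skip — Delhi and Lagos already connected.
Delhi–Riga (11): add — endpoints in different components.
Delhi–Tokyo (11): add — endpoints in different components.
Hanoi–Riga (12): skip — Riga and Hanoi already connected.
Lagos–Riga (13): skip — Riga and Lagos already connected.
Hanoi–Paris (14): add — endpoints in different components.
Non-tree edge Paris–Tokyo has weight 14, equal to the heaviest edge on its tree cycle — swapping gives another MST of the same weight. Not unique.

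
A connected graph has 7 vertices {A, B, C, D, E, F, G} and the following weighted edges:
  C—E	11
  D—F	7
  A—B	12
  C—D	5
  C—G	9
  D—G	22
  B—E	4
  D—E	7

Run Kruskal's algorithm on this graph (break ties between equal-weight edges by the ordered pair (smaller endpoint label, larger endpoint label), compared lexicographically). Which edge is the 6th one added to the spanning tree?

A-B

Sort edges by weight, then run Kruskal:
B—E (4): add. Components now {A} {B,E} {C} {D} {F} {G}
C—D (5): add. Components now {A} {B,E} {C,D} {F} {G}
D—E (7): add. Components now {A} {B,C,D,E} {F} {G}
D—F (7): add. Components now {A} {B,C,D,E,F} {G}
C—G (9): add. Components now {A} {B,C,D,E,F,G}
C—E (11): skip — C and E already connected.
A—B (12): add. Components now {A,B,C,D,E,F,G}
The 6th edge added is A—B.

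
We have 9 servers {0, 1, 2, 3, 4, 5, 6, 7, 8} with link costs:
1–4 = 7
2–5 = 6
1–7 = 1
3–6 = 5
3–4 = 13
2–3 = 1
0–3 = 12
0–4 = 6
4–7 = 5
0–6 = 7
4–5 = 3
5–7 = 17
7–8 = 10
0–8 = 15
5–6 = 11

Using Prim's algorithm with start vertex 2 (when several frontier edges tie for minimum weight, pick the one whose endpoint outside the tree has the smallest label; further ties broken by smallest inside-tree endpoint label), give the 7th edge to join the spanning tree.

0-4

Grow the tree from 2 using Prim:
Step 1: cheapest edge leaving the tree is 2–3 (1); add 3.
Step 2: cheapest edge leaving the tree is 3–6 (5); add 6.
Step 3: cheapest edge leaving the tree is 2–5 (6); add 5.
Step 4: cheapest edge leaving the tree is 4–5 (3); add 4.
Step 5: cheapest edge leaving the tree is 4–7 (5); add 7.
Step 6: cheapest edge leaving the tree is 1–7 (1); add 1.
Step 7: cheapest edge leaving the tree is 0–4 (6); add 0.
Step 8: cheapest edge leaving the tree is 7–8 (10); add 8.
The 7th edge added is 0–4.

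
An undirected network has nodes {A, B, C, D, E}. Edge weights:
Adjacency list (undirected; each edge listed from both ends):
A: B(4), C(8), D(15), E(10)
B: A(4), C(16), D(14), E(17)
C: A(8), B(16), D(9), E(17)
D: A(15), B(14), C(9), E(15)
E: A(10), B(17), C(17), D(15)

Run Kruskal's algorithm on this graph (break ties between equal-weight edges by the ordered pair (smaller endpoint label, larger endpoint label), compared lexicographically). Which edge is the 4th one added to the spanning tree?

A-E

Kruskal's algorithm — process edges by increasing weight (ties by edge label):
A–B (4): add — endpoints in different components.
A–C (8): add — endpoints in different components.
C–D (9): add — endpoints in different components.
A–E (10): add — endpoints in different components.
The 4th edge added is A–E.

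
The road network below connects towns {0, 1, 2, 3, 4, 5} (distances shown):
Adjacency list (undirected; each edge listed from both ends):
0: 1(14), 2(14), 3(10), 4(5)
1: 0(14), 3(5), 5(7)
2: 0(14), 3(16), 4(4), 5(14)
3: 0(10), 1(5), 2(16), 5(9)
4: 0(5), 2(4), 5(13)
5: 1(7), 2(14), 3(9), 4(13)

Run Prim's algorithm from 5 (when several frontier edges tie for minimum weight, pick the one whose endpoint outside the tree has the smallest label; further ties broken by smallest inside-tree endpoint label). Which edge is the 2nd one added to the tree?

Grow the tree from 5 using Prim:
Step 1: cheapest edge leaving the tree is 1–5 (7); add 1.
Step 2: cheapest edge leaving the tree is 1–3 (5); add 3.
Step 3: cheapest edge leaving the tree is 0–3 (10); add 0.
Step 4: cheapest edge leaving the tree is 0–4 (5); add 4.
Step 5: cheapest edge leaving the tree is 2–4 (4); add 2.
The 2nd edge added is 1–3.

1-3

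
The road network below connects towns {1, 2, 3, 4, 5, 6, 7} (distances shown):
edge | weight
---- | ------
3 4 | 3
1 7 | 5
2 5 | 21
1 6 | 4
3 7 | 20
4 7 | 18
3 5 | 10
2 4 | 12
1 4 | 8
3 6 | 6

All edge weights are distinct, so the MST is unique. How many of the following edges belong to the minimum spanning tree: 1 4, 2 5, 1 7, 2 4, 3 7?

2

Sort edges by weight, then run Kruskal:
3 4 (3): add — endpoints in different components.
1 6 (4): add — endpoints in different components.
1 7 (5): add — endpoints in different components.
3 6 (6): add — endpoints in different components.
1 4 (8): skip — 1 and 4 already connected.
3 5 (10): add — endpoints in different components.
2 4 (12): add — endpoints in different components.
MST edge set: {3 4, 1 6, 1 7, 3 6, 3 5, 2 4}.
Of the listed edges, {1 7, 2 4} are in the MST → 2.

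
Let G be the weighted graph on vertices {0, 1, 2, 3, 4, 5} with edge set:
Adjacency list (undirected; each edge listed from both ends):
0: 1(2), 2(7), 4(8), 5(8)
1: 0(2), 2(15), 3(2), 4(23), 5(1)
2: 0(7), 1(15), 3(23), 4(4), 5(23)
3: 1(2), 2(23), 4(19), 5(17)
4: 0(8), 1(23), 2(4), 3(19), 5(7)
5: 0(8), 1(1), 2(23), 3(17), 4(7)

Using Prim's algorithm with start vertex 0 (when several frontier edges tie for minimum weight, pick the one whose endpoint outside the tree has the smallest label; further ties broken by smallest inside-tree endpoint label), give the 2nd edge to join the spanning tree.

1-5

Grow the tree from 0 using Prim:
Step 1: cheapest edge leaving the tree is 0-1 (2); add 1.
Step 2: cheapest edge leaving the tree is 1-5 (1); add 5.
Step 3: cheapest edge leaving the tree is 1-3 (2); add 3.
Step 4: cheapest edge leaving the tree is 0-2 (7); add 2.
Step 5: cheapest edge leaving the tree is 2-4 (4); add 4.
The 2nd edge added is 1-5.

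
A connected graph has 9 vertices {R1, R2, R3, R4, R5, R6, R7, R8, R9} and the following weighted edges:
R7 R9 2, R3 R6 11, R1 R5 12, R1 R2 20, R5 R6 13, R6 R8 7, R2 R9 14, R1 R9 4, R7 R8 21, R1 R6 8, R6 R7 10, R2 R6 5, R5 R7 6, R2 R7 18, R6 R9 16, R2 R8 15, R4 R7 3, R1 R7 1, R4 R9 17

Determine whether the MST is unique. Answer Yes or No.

Yes

Sort edges by weight, then run Kruskal:
R1 R7 (1): add — endpoints in different components.
R7 R9 (2): add — endpoints in different components.
R4 R7 (3): add — endpoints in different components.
R1 R9 (4): skip — R1 and R9 already connected.
R2 R6 (5): add — endpoints in different components.
R5 R7 (6): add — endpoints in different components.
R6 R8 (7): add — endpoints in different components.
R1 R6 (8): add — endpoints in different components.
R6 R7 (10): skip — R6 and R7 already connected.
R3 R6 (11): add — endpoints in different components.
Every non-tree edge has weight strictly greater than the heaviest edge on the tree path between its endpoints, so the MST is unique.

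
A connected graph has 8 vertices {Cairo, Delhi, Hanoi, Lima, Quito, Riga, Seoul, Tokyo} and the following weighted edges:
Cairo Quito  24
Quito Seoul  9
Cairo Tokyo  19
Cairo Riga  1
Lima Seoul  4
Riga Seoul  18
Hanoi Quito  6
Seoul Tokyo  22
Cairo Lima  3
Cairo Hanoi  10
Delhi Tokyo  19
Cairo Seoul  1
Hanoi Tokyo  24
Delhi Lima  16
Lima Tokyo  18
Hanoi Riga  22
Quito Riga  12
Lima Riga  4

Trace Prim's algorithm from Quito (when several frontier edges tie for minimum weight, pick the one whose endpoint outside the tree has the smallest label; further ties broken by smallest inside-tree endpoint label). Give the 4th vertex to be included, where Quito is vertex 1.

Grow the tree from Quito using Prim:
Step 1: cheapest edge leaving the tree is Hanoi Quito (6); add Hanoi.
Step 2: cheapest edge leaving the tree is Quito Seoul (9); add Seoul.
Step 3: cheapest edge leaving the tree is Cairo Seoul (1); add Cairo.
Step 4: cheapest edge leaving the tree is Cairo Riga (1); add Riga.
Step 5: cheapest edge leaving the tree is Cairo Lima (3); add Lima.
Step 6: cheapest edge leaving the tree is Delhi Lima (16); add Delhi.
Step 7: cheapest edge leaving the tree is Lima Tokyo (18); add Tokyo.
Vertex order: Quito, Hanoi, Seoul, Cairo, Riga, Lima, Delhi, Tokyo. The 4th vertex is Cairo.

Cairo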